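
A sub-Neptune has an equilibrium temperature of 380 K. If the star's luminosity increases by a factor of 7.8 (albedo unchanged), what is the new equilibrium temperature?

T_eq ≈ 635 K

T_eq ∝ L^(1/4) · d^(−1/2).
T′ = 380 × 7.8^(1/4) = 635 K.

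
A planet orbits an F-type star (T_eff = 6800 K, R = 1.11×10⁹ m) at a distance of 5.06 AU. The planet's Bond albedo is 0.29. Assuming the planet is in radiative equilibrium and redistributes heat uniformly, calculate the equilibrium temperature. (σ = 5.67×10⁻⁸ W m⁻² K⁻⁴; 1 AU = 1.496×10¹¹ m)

T_eq ≈ 169 K

d = 5.06 AU = 7.57×10¹¹ m.
L = 4πR_⋆²σT_⋆⁴ = 4π(1.11×10⁹)² × 5.67×10⁻⁸ × (6800)⁴ = 1.88×10²⁷ W.
S = L/(4πd²) = 261 W m⁻².
Energy balance: absorbed = emitted ⇒ πR²·S(1−A) = 4πR²·σT_eq⁴, so T_eq⁴ = S(1−A)/(4σ).
T_eq = [261 × 0.71 / (4 × 5.67×10⁻⁸)]^(1/4) = (8.16×10⁸)^(1/4) = 169 K.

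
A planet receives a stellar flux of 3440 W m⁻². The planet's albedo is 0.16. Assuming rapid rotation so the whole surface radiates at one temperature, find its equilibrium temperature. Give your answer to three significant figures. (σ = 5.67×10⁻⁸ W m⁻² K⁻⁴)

Energy balance: absorbed = emitted ⇒ πR²·S(1−A) = 4πR²·σT_eq⁴, so T_eq⁴ = S(1−A)/(4σ).
T_eq = [3440 × 0.84 / (4 × 5.67×10⁻⁸)]^(1/4) = (1.27×10¹⁰)^(1/4) = 336 K.

T_eq ≈ 336 K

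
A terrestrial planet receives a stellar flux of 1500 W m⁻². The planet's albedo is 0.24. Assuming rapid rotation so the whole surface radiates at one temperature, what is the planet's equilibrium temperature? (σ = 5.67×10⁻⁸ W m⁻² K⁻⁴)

Energy balance: absorbed = emitted ⇒ πR²·S(1−A) = 4πR²·σT_eq⁴, so T_eq⁴ = S(1−A)/(4σ).
T_eq = [1500 × 0.76 / (4 × 5.67×10⁻⁸)]^(1/4) = (5.03×10⁹)^(1/4) = 266 K.

T_eq ≈ 266 K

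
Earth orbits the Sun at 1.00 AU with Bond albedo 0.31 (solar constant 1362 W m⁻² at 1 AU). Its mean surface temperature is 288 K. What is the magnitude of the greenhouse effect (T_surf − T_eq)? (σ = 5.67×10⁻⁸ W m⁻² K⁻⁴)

S = 1362/1.00² = 1362 W m⁻².
T_eq = [S(1−A)/(4σ)]^(1/4) = [1362×0.69/(4×5.67×10⁻⁸)]^(1/4) = 253.7 K.
ΔT = T_surf − T_eq = 288 − 253.7.

ΔT ≈ 34.3 K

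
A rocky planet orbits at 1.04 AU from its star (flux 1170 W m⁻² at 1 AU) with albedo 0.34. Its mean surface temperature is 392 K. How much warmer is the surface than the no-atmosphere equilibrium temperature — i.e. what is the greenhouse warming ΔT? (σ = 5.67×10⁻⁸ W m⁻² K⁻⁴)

S = 1170/1.04² = 1082 W m⁻².
T_eq = [S(1−A)/(4σ)]^(1/4) = [1082×0.66/(4×5.67×10⁻⁸)]^(1/4) = 236.9 K.
ΔT = T_surf − T_eq = 392 − 236.9.

ΔT ≈ 155.1 K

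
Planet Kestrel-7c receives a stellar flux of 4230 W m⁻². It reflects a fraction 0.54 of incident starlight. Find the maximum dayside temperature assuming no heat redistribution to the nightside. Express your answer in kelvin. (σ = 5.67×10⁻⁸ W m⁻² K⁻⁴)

T_ss ≈ 430 K

With no redistribution each surface element balances locally: S(1−A) = σT⁴.
T = [4230 × 0.46 / 5.67×10⁻⁸]^(1/4) = (3.43×10¹⁰)^(1/4) = 430 K.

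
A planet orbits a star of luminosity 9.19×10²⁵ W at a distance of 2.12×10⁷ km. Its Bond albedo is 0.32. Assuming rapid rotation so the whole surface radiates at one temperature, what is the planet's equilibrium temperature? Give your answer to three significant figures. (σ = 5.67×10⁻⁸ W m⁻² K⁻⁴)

d = 2.12×10⁷ km = 2.12×10¹⁰ m.
Flux: S = L/(4πd²) = 9.19×10²⁵/(4π×(2.12×10¹⁰)²) = 1.63×10⁴ W m⁻².
Energy balance: absorbed = emitted ⇒ πR²·S(1−A) = 4πR²·σT_eq⁴, so T_eq⁴ = S(1−A)/(4σ).
T_eq = [1.63×10⁴ × 0.68 / (4 × 5.67×10⁻⁸)]^(1/4) = (4.88×10¹⁰)^(1/4) = 470 K.

T_eq ≈ 470 K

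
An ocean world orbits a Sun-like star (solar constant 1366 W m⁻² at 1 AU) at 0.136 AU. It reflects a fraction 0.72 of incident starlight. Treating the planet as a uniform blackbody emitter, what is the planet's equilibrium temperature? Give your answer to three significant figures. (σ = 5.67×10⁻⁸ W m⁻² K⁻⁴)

T_eq ≈ 550 K

Flux at 0.136 AU: S = 1366/0.136² = 7.39×10⁴ W m⁻².
Energy balance: absorbed = emitted ⇒ πR²·S(1−A) = 4πR²·σT_eq⁴, so T_eq⁴ = S(1−A)/(4σ).
T_eq = [7.39×10⁴ × 0.28 / (4 × 5.67×10⁻⁸)]^(1/4) = (9.12×10¹⁰)^(1/4) = 550 K.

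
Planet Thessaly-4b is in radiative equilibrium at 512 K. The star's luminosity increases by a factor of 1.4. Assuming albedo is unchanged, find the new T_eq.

T_eq ≈ 557 K

T_eq ∝ L^(1/4) · d^(−1/2).
T′ = 512 × 1.4^(1/4) = 557 K.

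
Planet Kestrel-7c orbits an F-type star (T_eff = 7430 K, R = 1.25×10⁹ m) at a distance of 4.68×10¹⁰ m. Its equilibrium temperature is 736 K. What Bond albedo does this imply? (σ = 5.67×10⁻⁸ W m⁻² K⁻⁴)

A ≈ 0.46

L = 4πR_⋆²σT_⋆⁴ = 4π(1.25×10⁹)² × 5.67×10⁻⁸ × (7430)⁴ = 3.39×10²⁷ W.
S = L/(4πd²) = 1.23×10⁵ W m⁻².
From T_eq⁴ = S(1−A)/(4σ): 1−A = 4σT_eq⁴/S.
1−A = 4 × 5.67×10⁻⁸ × (736)⁴ / 1.23×10⁵ = 0.540.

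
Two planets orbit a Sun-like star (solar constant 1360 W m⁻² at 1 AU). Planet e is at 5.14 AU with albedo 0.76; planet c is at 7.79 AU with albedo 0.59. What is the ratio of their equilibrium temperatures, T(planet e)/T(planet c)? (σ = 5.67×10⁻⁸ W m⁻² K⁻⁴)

T₁/T₂ ≈ 1.077

T_eq = [S₀(1−A)/(4σd²)]^(1/4), so T ∝ (1−A)^(1/4) / √d.
T₁ = [1360×0.24/(4×5.67×10⁻⁸×5.14²)]^(1/4) = 85.91 K.
T₂ = [1360×0.41/(4×5.67×10⁻⁸×7.79²)]^(1/4) = 79.78 K.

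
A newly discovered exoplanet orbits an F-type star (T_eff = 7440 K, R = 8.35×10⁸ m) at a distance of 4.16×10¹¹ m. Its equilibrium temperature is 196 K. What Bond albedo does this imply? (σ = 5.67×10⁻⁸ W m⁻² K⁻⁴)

L = 4πR_⋆²σT_⋆⁴ = 4π(8.35×10⁸)² × 5.67×10⁻⁸ × (7440)⁴ = 1.52×10²⁷ W.
S = L/(4πd²) = 700 W m⁻².
From T_eq⁴ = S(1−A)/(4σ): 1−A = 4σT_eq⁴/S.
1−A = 4 × 5.67×10⁻⁸ × (196)⁴ / 700 = 0.478.

A ≈ 0.52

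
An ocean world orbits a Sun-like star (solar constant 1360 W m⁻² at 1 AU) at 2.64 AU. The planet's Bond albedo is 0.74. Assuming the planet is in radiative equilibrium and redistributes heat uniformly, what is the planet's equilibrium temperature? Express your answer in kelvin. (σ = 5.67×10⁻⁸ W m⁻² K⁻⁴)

T_eq ≈ 122 K

Flux at 2.64 AU: S = 1360/2.64² = 195 W m⁻².
Energy balance: absorbed = emitted ⇒ πR²·S(1−A) = 4πR²·σT_eq⁴, so T_eq⁴ = S(1−A)/(4σ).
T_eq = [195 × 0.26 / (4 × 5.67×10⁻⁸)]^(1/4) = (2.24×10⁸)^(1/4) = 122 K.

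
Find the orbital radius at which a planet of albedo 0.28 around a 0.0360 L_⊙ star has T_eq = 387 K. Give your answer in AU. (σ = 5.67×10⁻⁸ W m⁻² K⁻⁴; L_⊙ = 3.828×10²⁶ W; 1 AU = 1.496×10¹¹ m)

d ≈ 0.0833 AU

L = 0.0360 × 3.828×10²⁶ = 1.38×10²⁵ W.
From T_eq⁴ = L(1−A)/(16πσd²): d = √[L(1−A)/(16πσT_eq⁴)].
d = √[1.38×10²⁵ × 0.72 / (16π × 5.67×10⁻⁸ × (387)⁴)] = 1.25×10¹⁰ m = 0.0833 AU.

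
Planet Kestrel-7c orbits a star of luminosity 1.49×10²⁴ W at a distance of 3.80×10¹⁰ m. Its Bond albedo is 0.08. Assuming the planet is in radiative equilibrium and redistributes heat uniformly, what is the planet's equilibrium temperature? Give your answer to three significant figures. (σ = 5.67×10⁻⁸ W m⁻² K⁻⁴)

Flux: S = L/(4πd²) = 1.49×10²⁴/(4π×(3.80×10¹⁰)²) = 82.1 W m⁻².
Energy balance: absorbed = emitted ⇒ πR²·S(1−A) = 4πR²·σT_eq⁴, so T_eq⁴ = S(1−A)/(4σ).
T_eq = [82.1 × 0.92 / (4 × 5.67×10⁻⁸)]^(1/4) = (3.33×10⁸)^(1/4) = 135 K.

T_eq ≈ 135 K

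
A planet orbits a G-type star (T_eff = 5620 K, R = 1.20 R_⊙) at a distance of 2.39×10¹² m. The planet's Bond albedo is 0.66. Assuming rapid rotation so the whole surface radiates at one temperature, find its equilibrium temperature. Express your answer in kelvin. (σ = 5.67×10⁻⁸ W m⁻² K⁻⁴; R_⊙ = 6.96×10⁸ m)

T_eq ≈ 56.7 K

R_⋆ = 1.20 × 6.96×10⁸ = 8.35×10⁸ m.
L = 4πR_⋆²σT_⋆⁴ = 4π(8.35×10⁸)² × 5.67×10⁻⁸ × (5620)⁴ = 4.96×10²⁶ W.
S = L/(4πd²) = 6.91 W m⁻².
Energy balance: absorbed = emitted ⇒ πR²·S(1−A) = 4πR²·σT_eq⁴, so T_eq⁴ = S(1−A)/(4σ).
T_eq = [6.91 × 0.34 / (4 × 5.67×10⁻⁸)]^(1/4) = (1.04×10⁷)^(1/4) = 56.7 K.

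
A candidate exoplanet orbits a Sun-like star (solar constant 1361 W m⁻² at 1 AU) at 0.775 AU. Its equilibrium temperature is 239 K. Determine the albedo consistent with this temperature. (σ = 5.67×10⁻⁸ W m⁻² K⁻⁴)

A ≈ 0.67

Flux at 0.775 AU: S = 1361/0.775² = 2270 W m⁻².
From T_eq⁴ = S(1−A)/(4σ): 1−A = 4σT_eq⁴/S.
1−A = 4 × 5.67×10⁻⁸ × (239)⁴ / 2270 = 0.327.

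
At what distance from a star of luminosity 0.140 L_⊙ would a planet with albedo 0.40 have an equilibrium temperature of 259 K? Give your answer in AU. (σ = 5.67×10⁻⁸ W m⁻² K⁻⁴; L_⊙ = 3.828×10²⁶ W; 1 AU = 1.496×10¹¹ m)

d ≈ 0.335 AU

L = 0.140 × 3.828×10²⁶ = 5.36×10²⁵ W.
From T_eq⁴ = L(1−A)/(16πσd²): d = √[L(1−A)/(16πσT_eq⁴)].
d = √[5.36×10²⁵ × 0.60 / (16π × 5.67×10⁻⁸ × (259)⁴)] = 5.01×10¹⁰ m = 0.335 AU.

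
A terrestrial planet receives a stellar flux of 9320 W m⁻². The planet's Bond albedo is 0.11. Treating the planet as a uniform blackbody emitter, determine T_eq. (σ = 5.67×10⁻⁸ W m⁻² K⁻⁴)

T_eq ≈ 437 K

Energy balance: absorbed = emitted ⇒ πR²·S(1−A) = 4πR²·σT_eq⁴, so T_eq⁴ = S(1−A)/(4σ).
T_eq = [9320 × 0.89 / (4 × 5.67×10⁻⁸)]^(1/4) = (3.66×10¹⁰)^(1/4) = 437 K.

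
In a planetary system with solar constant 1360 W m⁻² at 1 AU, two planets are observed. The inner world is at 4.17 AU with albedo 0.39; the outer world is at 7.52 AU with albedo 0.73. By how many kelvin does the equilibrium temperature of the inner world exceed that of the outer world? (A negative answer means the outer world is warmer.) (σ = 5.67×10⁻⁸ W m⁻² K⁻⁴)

T_eq = [S₀(1−A)/(4σd²)]^(1/4), so T ∝ (1−A)^(1/4) / √d.
T₁ = [1360×0.61/(4×5.67×10⁻⁸×4.17²)]^(1/4) = 120.43 K.
T₂ = [1360×0.27/(4×5.67×10⁻⁸×7.52²)]^(1/4) = 73.15 K.

ΔT ≈ 47.3 K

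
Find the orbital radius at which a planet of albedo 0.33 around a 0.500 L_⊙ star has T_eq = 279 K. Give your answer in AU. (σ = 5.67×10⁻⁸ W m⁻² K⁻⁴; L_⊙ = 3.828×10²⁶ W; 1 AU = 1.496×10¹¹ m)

L = 0.500 × 3.828×10²⁶ = 1.91×10²⁶ W.
From T_eq⁴ = L(1−A)/(16πσd²): d = √[L(1−A)/(16πσT_eq⁴)].
d = √[1.91×10²⁶ × 0.67 / (16π × 5.67×10⁻⁸ × (279)⁴)] = 8.62×10¹⁰ m = 0.576 AU.

d ≈ 0.576 AU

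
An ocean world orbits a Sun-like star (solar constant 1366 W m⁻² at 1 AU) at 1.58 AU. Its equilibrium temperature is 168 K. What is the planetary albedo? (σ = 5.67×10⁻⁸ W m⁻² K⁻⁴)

A ≈ 0.67

Flux at 1.58 AU: S = 1366/1.58² = 547 W m⁻².
From T_eq⁴ = S(1−A)/(4σ): 1−A = 4σT_eq⁴/S.
1−A = 4 × 5.67×10⁻⁸ × (168)⁴ / 547 = 0.330.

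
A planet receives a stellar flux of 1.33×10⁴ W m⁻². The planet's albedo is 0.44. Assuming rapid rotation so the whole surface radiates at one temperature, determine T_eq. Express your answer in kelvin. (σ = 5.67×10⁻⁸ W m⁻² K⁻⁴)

T_eq ≈ 426 K

Energy balance: absorbed = emitted ⇒ πR²·S(1−A) = 4πR²·σT_eq⁴, so T_eq⁴ = S(1−A)/(4σ).
T_eq = [1.33×10⁴ × 0.56 / (4 × 5.67×10⁻⁸)]^(1/4) = (3.28×10¹⁰)^(1/4) = 426 K.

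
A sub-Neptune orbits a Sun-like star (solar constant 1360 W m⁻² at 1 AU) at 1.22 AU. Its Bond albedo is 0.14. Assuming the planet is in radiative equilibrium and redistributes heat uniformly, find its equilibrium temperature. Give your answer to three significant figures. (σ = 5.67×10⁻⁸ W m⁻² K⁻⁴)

T_eq ≈ 243 K

Flux at 1.22 AU: S = 1360/1.22² = 914 W m⁻².
Energy balance: absorbed = emitted ⇒ πR²·S(1−A) = 4πR²·σT_eq⁴, so T_eq⁴ = S(1−A)/(4σ).
T_eq = [914 × 0.86 / (4 × 5.67×10⁻⁸)]^(1/4) = (3.46×10⁹)^(1/4) = 243 K.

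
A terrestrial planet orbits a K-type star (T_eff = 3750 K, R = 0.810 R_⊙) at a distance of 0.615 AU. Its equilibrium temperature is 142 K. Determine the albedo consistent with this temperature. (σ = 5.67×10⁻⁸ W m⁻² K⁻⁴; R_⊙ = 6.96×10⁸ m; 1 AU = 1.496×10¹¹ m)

R_⋆ = 0.810 × 6.96×10⁸ = 5.64×10⁸ m.
d = 0.615 AU = 9.20×10¹⁰ m.
L = 4πR_⋆²σT_⋆⁴ = 4π(5.64×10⁸)² × 5.67×10⁻⁸ × (3750)⁴ = 4.48×10²⁵ W.
S = L/(4πd²) = 421 W m⁻².
From T_eq⁴ = S(1−A)/(4σ): 1−A = 4σT_eq⁴/S.
1−A = 4 × 5.67×10⁻⁸ × (142)⁴ / 421 = 0.219.

A ≈ 0.78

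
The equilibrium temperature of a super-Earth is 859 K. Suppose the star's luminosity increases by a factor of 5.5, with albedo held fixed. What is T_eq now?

T_eq ≈ 1320 K

T_eq ∝ L^(1/4) · d^(−1/2).
T′ = 859 × 5.5^(1/4) = 1320 K.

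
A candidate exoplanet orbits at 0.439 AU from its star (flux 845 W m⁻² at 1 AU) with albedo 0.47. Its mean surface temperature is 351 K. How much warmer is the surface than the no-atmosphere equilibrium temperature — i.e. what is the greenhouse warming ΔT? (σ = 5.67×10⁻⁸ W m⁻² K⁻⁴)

S = 845/0.439² = 4385 W m⁻².
T_eq = [S(1−A)/(4σ)]^(1/4) = [4385×0.53/(4×5.67×10⁻⁸)]^(1/4) = 318.2 K.
ΔT = T_surf − T_eq = 351 − 318.2.

ΔT ≈ 32.8 K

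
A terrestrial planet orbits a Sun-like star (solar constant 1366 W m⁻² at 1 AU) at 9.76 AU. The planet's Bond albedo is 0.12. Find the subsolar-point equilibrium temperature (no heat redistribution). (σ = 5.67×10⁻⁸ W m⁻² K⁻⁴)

T_ss ≈ 122 K

Flux at 9.76 AU: S = 1366/9.76² = 14.3 W m⁻².
At the subsolar point the surface absorbs S(1−A) and emits σT⁴ per unit area — no factor of 4, since only the local patch is in balance.
T = [14.3 × 0.88 / 5.67×10⁻⁸]^(1/4) = (2.23×10⁸)^(1/4) = 122 K.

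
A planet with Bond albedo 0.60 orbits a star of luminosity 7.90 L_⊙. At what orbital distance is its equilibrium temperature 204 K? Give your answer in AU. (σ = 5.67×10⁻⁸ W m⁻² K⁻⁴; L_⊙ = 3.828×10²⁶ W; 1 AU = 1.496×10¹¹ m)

L = 7.90 × 3.828×10²⁶ = 3.02×10²⁷ W.
From T_eq⁴ = L(1−A)/(16πσd²): d = √[L(1−A)/(16πσT_eq⁴)].
d = √[3.02×10²⁷ × 0.40 / (16π × 5.67×10⁻⁸ × (204)⁴)] = 4.95×10¹¹ m = 3.31 AU.

d ≈ 3.31 AU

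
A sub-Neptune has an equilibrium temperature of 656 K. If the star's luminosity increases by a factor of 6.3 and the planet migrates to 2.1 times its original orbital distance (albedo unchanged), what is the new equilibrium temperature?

T_eq ∝ L^(1/4) · d^(−1/2).
T′ = 656 × 6.3^(1/4) / 2.1^(1/2) = 717 K.

T_eq ≈ 717 K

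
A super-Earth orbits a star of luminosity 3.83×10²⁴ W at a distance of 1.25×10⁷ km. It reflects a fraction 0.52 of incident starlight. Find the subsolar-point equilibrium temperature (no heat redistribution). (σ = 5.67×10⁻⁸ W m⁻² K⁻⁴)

d = 1.25×10⁷ km = 1.25×10¹⁰ m.
Flux: S = L/(4πd²) = 3.83×10²⁴/(4π×(1.25×10¹⁰)²) = 1950 W m⁻².
At the subsolar point the surface absorbs S(1−A) and emits σT⁴ per unit area — no factor of 4, since only the local patch is in balance.
T = [1950 × 0.48 / 5.67×10⁻⁸]^(1/4) = (1.65×10¹⁰)^(1/4) = 358 K.

T_ss ≈ 358 K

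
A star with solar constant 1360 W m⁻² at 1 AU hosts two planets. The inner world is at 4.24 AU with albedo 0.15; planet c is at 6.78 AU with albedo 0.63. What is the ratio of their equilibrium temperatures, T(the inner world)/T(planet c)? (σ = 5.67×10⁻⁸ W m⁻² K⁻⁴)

T_eq = [S₀(1−A)/(4σd²)]^(1/4), so T ∝ (1−A)^(1/4) / √d.
T₁ = [1360×0.85/(4×5.67×10⁻⁸×4.24²)]^(1/4) = 129.76 K.
T₂ = [1360×0.37/(4×5.67×10⁻⁸×6.78²)]^(1/4) = 83.35 K.

T₁/T₂ ≈ 1.557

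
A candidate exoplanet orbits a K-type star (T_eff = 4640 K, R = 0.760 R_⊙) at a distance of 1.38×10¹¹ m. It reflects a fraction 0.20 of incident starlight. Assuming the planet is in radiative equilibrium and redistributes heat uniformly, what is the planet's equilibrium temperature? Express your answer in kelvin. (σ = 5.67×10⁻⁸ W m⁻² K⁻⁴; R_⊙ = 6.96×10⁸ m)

R_⋆ = 0.760 × 6.96×10⁸ = 5.29×10⁸ m.
L = 4πR_⋆²σT_⋆⁴ = 4π(5.29×10⁸)² × 5.67×10⁻⁸ × (4640)⁴ = 9.24×10²⁵ W.
S = L/(4πd²) = 386 W m⁻².
Energy balance: absorbed = emitted ⇒ πR²·S(1−A) = 4πR²·σT_eq⁴, so T_eq⁴ = S(1−A)/(4σ).
T_eq = [386 × 0.80 / (4 × 5.67×10⁻⁸)]^(1/4) = (1.36×10⁹)^(1/4) = 192 K.

T_eq ≈ 192 K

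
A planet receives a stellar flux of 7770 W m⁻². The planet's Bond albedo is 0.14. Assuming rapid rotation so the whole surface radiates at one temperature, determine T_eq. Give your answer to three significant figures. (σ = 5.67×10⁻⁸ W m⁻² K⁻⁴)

Energy balance: absorbed = emitted ⇒ πR²·S(1−A) = 4πR²·σT_eq⁴, so T_eq⁴ = S(1−A)/(4σ).
T_eq = [7770 × 0.86 / (4 × 5.67×10⁻⁸)]^(1/4) = (2.95×10¹⁰)^(1/4) = 414 K.

T_eq ≈ 414 K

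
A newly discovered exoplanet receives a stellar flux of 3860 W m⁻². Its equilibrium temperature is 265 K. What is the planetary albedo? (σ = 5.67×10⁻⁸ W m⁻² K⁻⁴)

A ≈ 0.71

From T_eq⁴ = S(1−A)/(4σ): 1−A = 4σT_eq⁴/S.
1−A = 4 × 5.67×10⁻⁸ × (265)⁴ / 3860 = 0.290.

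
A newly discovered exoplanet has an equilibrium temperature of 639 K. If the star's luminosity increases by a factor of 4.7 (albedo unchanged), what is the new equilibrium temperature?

T_eq ≈ 941 K

T_eq ∝ L^(1/4) · d^(−1/2).
T′ = 639 × 4.7^(1/4) = 941 K.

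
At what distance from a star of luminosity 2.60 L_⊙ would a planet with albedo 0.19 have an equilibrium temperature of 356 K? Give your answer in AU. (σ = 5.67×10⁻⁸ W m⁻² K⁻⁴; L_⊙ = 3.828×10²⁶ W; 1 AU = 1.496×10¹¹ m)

d ≈ 0.887 AU

L = 2.60 × 3.828×10²⁶ = 9.95×10²⁶ W.
From T_eq⁴ = L(1−A)/(16πσd²): d = √[L(1−A)/(16πσT_eq⁴)].
d = √[9.95×10²⁶ × 0.81 / (16π × 5.67×10⁻⁸ × (356)⁴)] = 1.33×10¹¹ m = 0.887 AU.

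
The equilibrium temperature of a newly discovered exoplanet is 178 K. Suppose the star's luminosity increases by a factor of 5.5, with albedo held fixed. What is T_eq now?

T_eq ∝ L^(1/4) · d^(−1/2).
T′ = 178 × 5.5^(1/4) = 273 K.

T_eq ≈ 273 K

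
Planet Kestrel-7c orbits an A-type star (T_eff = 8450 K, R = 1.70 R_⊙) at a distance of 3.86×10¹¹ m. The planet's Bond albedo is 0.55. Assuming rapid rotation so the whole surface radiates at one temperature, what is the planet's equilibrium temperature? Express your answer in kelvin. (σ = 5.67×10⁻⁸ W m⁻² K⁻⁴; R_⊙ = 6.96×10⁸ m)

R_⋆ = 1.70 × 6.96×10⁸ = 1.18×10⁹ m.
L = 4πR_⋆²σT_⋆⁴ = 4π(1.18×10⁹)² × 5.67×10⁻⁸ × (8450)⁴ = 5.09×10²⁷ W.
S = L/(4πd²) = 2720 W m⁻².
Energy balance: absorbed = emitted ⇒ πR²·S(1−A) = 4πR²·σT_eq⁴, so T_eq⁴ = S(1−A)/(4σ).
T_eq = [2720 × 0.45 / (4 × 5.67×10⁻⁸)]^(1/4) = (5.39×10⁹)^(1/4) = 271 K.

T_eq ≈ 271 K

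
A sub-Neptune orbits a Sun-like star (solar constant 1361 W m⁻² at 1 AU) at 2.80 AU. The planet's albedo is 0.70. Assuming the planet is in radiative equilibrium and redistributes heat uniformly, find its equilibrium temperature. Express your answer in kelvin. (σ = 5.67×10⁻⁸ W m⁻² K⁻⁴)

T_eq ≈ 123 K

Flux at 2.80 AU: S = 1361/2.80² = 174 W m⁻².
Energy balance: absorbed = emitted ⇒ πR²·S(1−A) = 4πR²·σT_eq⁴, so T_eq⁴ = S(1−A)/(4σ).
T_eq = [174 × 0.30 / (4 × 5.67×10⁻⁸)]^(1/4) = (2.30×10⁸)^(1/4) = 123 K.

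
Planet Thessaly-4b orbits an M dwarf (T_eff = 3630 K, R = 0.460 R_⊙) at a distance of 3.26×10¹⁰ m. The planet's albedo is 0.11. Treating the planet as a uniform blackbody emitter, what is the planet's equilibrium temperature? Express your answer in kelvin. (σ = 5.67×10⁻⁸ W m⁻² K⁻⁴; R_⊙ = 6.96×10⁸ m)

T_eq ≈ 247 K

R_⋆ = 0.460 × 6.96×10⁸ = 3.20×10⁸ m.
L = 4πR_⋆²σT_⋆⁴ = 4π(3.20×10⁸)² × 5.67×10⁻⁸ × (3630)⁴ = 1.27×10²⁵ W.
S = L/(4πd²) = 950 W m⁻².
Energy balance: absorbed = emitted ⇒ πR²·S(1−A) = 4πR²·σT_eq⁴, so T_eq⁴ = S(1−A)/(4σ).
T_eq = [950 × 0.89 / (4 × 5.67×10⁻⁸)]^(1/4) = (3.73×10⁹)^(1/4) = 247 K.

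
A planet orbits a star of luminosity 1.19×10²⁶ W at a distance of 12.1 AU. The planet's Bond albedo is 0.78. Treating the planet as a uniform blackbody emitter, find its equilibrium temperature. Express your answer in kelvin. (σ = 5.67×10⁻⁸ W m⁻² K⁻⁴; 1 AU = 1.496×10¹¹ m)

T_eq ≈ 40.9 K

d = 12.1 AU = 1.81×10¹² m.
Flux: S = L/(4πd²) = 1.19×10²⁶/(4π×(1.81×10¹²)²) = 2.89 W m⁻².
Energy balance: absorbed = emitted ⇒ πR²·S(1−A) = 4πR²·σT_eq⁴, so T_eq⁴ = S(1−A)/(4σ).
T_eq = [2.89 × 0.22 / (4 × 5.67×10⁻⁸)]^(1/4) = (2.80×10⁶)^(1/4) = 40.9 K.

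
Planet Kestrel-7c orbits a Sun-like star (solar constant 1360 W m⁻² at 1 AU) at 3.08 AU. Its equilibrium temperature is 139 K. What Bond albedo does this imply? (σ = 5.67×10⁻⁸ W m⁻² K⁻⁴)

Flux at 3.08 AU: S = 1360/3.08² = 143 W m⁻².
From T_eq⁴ = S(1−A)/(4σ): 1−A = 4σT_eq⁴/S.
1−A = 4 × 5.67×10⁻⁸ × (139)⁴ / 143 = 0.591.

A ≈ 0.41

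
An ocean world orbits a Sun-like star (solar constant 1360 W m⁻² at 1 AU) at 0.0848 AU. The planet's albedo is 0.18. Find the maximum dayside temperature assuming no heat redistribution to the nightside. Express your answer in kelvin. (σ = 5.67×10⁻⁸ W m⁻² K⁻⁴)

T_ss ≈ 1290 K

Flux at 0.0848 AU: S = 1360/0.0848² = 1.89×10⁵ W m⁻².
With no redistribution each surface element balances locally: S(1−A) = σT⁴.
T = [1.89×10⁵ × 0.82 / 5.67×10⁻⁸]^(1/4) = (2.74×10¹²)^(1/4) = 1290 K.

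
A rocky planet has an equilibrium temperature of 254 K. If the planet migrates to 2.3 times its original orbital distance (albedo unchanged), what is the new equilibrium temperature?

T_eq ≈ 167 K

T_eq ∝ L^(1/4) · d^(−1/2).
T′ = 254 / 2.3^(1/2) = 167 K.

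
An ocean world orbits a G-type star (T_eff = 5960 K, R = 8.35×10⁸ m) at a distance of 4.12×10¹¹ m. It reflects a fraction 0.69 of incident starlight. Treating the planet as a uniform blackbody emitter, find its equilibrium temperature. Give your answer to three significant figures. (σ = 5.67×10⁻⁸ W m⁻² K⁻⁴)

L = 4πR_⋆²σT_⋆⁴ = 4π(8.35×10⁸)² × 5.67×10⁻⁸ × (5960)⁴ = 6.27×10²⁶ W.
S = L/(4πd²) = 294 W m⁻².
Energy balance: absorbed = emitted ⇒ πR²·S(1−A) = 4πR²·σT_eq⁴, so T_eq⁴ = S(1−A)/(4σ).
T_eq = [294 × 0.31 / (4 × 5.67×10⁻⁸)]^(1/4) = (4.02×10⁸)^(1/4) = 142 K.

T_eq ≈ 142 K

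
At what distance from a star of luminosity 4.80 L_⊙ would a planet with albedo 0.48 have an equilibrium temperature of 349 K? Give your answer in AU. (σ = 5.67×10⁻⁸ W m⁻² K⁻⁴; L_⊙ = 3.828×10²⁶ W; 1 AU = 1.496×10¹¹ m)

L = 4.80 × 3.828×10²⁶ = 1.84×10²⁷ W.
From T_eq⁴ = L(1−A)/(16πσd²): d = √[L(1−A)/(16πσT_eq⁴)].
d = √[1.84×10²⁷ × 0.52 / (16π × 5.67×10⁻⁸ × (349)⁴)] = 1.50×10¹¹ m = 1.00 AU.

d ≈ 1.00 AU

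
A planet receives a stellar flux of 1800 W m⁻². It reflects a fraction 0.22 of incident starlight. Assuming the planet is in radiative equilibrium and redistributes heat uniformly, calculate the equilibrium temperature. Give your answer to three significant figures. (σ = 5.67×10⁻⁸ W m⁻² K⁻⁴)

Energy balance: absorbed = emitted ⇒ πR²·S(1−A) = 4πR²·σT_eq⁴, so T_eq⁴ = S(1−A)/(4σ).
T_eq = [1800 × 0.78 / (4 × 5.67×10⁻⁸)]^(1/4) = (6.19×10⁹)^(1/4) = 280 K.

T_eq ≈ 280 K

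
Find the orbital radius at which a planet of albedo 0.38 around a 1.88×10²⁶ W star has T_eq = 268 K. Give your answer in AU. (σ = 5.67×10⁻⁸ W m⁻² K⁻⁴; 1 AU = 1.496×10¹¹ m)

From T_eq⁴ = L(1−A)/(16πσd²): d = √[L(1−A)/(16πσT_eq⁴)].
d = √[1.88×10²⁶ × 0.62 / (16π × 5.67×10⁻⁸ × (268)⁴)] = 8.90×10¹⁰ m = 0.595 AU.

d ≈ 0.595 AU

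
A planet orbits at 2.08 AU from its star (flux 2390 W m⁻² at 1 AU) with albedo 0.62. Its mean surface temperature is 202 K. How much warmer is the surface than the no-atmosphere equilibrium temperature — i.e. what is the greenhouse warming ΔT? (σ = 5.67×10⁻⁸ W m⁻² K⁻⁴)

S = 2390/2.08² = 552.4 W m⁻².
T_eq = [S(1−A)/(4σ)]^(1/4) = [552.4×0.38/(4×5.67×10⁻⁸)]^(1/4) = 174.4 K.
ΔT = T_surf − T_eq = 202 − 174.4.

ΔT ≈ 27.6 K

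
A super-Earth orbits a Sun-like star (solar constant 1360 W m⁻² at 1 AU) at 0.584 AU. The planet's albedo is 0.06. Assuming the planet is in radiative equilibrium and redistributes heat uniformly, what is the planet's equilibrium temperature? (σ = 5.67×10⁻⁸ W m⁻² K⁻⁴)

T_eq ≈ 359 K

Flux at 0.584 AU: S = 1360/0.584² = 3990 W m⁻².
Energy balance: absorbed = emitted ⇒ πR²·S(1−A) = 4πR²·σT_eq⁴, so T_eq⁴ = S(1−A)/(4σ).
T_eq = [3990 × 0.94 / (4 × 5.67×10⁻⁸)]^(1/4) = (1.65×10¹⁰)^(1/4) = 359 K.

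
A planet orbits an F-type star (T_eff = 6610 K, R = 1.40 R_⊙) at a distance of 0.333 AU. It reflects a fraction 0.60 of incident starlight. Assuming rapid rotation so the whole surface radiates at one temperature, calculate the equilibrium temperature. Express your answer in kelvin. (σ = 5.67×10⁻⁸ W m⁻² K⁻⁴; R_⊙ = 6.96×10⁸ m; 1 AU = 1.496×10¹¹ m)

R_⋆ = 1.40 × 6.96×10⁸ = 9.74×10⁸ m.
d = 0.333 AU = 4.98×10¹⁰ m.
L = 4πR_⋆²σT_⋆⁴ = 4π(9.74×10⁸)² × 5.67×10⁻⁸ × (6610)⁴ = 1.29×10²⁷ W.
S = L/(4πd²) = 4.14×10⁴ W m⁻².
Energy balance: absorbed = emitted ⇒ πR²·S(1−A) = 4πR²·σT_eq⁴, so T_eq⁴ = S(1−A)/(4σ).
T_eq = [4.14×10⁴ × 0.40 / (4 × 5.67×10⁻⁸)]^(1/4) = (7.30×10¹⁰)^(1/4) = 520 K.

T_eq ≈ 520 K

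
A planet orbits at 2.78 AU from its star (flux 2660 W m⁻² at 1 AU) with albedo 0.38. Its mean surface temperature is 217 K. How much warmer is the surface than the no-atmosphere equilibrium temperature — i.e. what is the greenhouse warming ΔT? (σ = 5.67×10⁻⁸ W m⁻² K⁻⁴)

ΔT ≈ 41.9 K

S = 2660/2.78² = 344.2 W m⁻².
T_eq = [S(1−A)/(4σ)]^(1/4) = [344.2×0.62/(4×5.67×10⁻⁸)]^(1/4) = 175.1 K.
ΔT = T_surf − T_eq = 217 − 175.1.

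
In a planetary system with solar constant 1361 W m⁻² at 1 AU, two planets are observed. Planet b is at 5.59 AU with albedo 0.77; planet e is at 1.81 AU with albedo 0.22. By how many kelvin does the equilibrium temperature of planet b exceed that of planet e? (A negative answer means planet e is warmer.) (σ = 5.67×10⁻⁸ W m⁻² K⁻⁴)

T_eq = [S₀(1−A)/(4σd²)]^(1/4), so T ∝ (1−A)^(1/4) / √d.
T₁ = [1361×0.23/(4×5.67×10⁻⁸×5.59²)]^(1/4) = 81.52 K.
T₂ = [1361×0.78/(4×5.67×10⁻⁸×1.81²)]^(1/4) = 194.42 K.

ΔT ≈ -112.9 K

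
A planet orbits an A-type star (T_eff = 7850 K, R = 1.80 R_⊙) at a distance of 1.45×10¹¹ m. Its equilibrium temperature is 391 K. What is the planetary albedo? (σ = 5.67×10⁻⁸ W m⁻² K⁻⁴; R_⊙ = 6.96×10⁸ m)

A ≈ 0.67

R_⋆ = 1.80 × 6.96×10⁸ = 1.25×10⁹ m.
L = 4πR_⋆²σT_⋆⁴ = 4π(1.25×10⁹)² × 5.67×10⁻⁸ × (7850)⁴ = 4.25×10²⁷ W.
S = L/(4πd²) = 1.61×10⁴ W m⁻².
From T_eq⁴ = S(1−A)/(4σ): 1−A = 4σT_eq⁴/S.
1−A = 4 × 5.67×10⁻⁸ × (391)⁴ / 1.61×10⁴ = 0.330.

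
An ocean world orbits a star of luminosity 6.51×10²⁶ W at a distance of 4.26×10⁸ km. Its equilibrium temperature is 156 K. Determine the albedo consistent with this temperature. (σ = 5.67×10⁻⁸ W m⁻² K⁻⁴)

d = 4.26×10⁸ km = 4.26×10¹¹ m.
Flux: S = L/(4πd²) = 6.51×10²⁶/(4π×(4.26×10¹¹)²) = 285 W m⁻².
From T_eq⁴ = S(1−A)/(4σ): 1−A = 4σT_eq⁴/S.
1−A = 4 × 5.67×10⁻⁸ × (156)⁴ / 285 = 0.471.

A ≈ 0.53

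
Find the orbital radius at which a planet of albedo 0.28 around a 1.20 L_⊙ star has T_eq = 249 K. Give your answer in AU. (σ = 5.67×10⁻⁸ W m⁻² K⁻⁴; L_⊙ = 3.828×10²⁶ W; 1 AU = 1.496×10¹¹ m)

d ≈ 1.16 AU

L = 1.20 × 3.828×10²⁶ = 4.59×10²⁶ W.
From T_eq⁴ = L(1−A)/(16πσd²): d = √[L(1−A)/(16πσT_eq⁴)].
d = √[4.59×10²⁶ × 0.72 / (16π × 5.67×10⁻⁸ × (249)⁴)] = 1.74×10¹¹ m = 1.16 AU.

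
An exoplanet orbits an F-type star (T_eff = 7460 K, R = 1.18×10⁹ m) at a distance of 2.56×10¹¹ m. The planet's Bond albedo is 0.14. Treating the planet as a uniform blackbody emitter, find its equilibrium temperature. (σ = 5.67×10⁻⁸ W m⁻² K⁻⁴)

T_eq ≈ 345 K

L = 4πR_⋆²σT_⋆⁴ = 4π(1.18×10⁹)² × 5.67×10⁻⁸ × (7460)⁴ = 3.07×10²⁷ W.
S = L/(4πd²) = 3730 W m⁻².
Energy balance: absorbed = emitted ⇒ πR²·S(1−A) = 4πR²·σT_eq⁴, so T_eq⁴ = S(1−A)/(4σ).
T_eq = [3730 × 0.86 / (4 × 5.67×10⁻⁸)]^(1/4) = (1.41×10¹⁰)^(1/4) = 345 K.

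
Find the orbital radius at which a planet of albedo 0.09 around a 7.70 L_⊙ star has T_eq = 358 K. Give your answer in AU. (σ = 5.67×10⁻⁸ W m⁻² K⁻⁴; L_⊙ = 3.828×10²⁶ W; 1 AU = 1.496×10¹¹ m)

L = 7.70 × 3.828×10²⁶ = 2.95×10²⁷ W.
From T_eq⁴ = L(1−A)/(16πσd²): d = √[L(1−A)/(16πσT_eq⁴)].
d = √[2.95×10²⁷ × 0.91 / (16π × 5.67×10⁻⁸ × (358)⁴)] = 2.39×10¹¹ m = 1.60 AU.

d ≈ 1.60 AU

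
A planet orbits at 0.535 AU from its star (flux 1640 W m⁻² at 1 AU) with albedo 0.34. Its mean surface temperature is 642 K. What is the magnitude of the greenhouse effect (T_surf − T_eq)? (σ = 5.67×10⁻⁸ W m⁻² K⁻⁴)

S = 1640/0.535² = 5730 W m⁻².
T_eq = [S(1−A)/(4σ)]^(1/4) = [5730×0.66/(4×5.67×10⁻⁸)]^(1/4) = 359.3 K.
ΔT = T_surf − T_eq = 642 − 359.3.

ΔT ≈ 282.7 K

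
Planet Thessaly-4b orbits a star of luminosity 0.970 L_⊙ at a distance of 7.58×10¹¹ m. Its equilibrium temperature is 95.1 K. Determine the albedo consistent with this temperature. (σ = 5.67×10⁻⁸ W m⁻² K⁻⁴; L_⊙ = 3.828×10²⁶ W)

L = 0.970 × 3.828×10²⁶ = 3.71×10²⁶ W.
Flux: S = L/(4πd²) = 3.71×10²⁶/(4π×(7.58×10¹¹)²) = 51.4 W m⁻².
From T_eq⁴ = S(1−A)/(4σ): 1−A = 4σT_eq⁴/S.
1−A = 4 × 5.67×10⁻⁸ × (95.1)⁴ / 51.4 = 0.361.

A ≈ 0.64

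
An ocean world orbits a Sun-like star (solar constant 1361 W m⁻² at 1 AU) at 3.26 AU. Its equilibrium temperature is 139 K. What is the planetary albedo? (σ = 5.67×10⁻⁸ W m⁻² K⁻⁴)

Flux at 3.26 AU: S = 1361/3.26² = 128 W m⁻².
From T_eq⁴ = S(1−A)/(4σ): 1−A = 4σT_eq⁴/S.
1−A = 4 × 5.67×10⁻⁸ × (139)⁴ / 128 = 0.661.

A ≈ 0.34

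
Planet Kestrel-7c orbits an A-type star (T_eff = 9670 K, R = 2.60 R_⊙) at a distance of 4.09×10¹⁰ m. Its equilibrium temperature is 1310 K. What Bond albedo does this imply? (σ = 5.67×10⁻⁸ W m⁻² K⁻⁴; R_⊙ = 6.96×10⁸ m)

R_⋆ = 2.60 × 6.96×10⁸ = 1.81×10⁹ m.
L = 4πR_⋆²σT_⋆⁴ = 4π(1.81×10⁹)² × 5.67×10⁻⁸ × (9670)⁴ = 2.04×10²⁸ W.
S = L/(4πd²) = 9.71×10⁵ W m⁻².
From T_eq⁴ = S(1−A)/(4σ): 1−A = 4σT_eq⁴/S.
1−A = 4 × 5.67×10⁻⁸ × (1310)⁴ / 9.71×10⁵ = 0.688.

A ≈ 0.31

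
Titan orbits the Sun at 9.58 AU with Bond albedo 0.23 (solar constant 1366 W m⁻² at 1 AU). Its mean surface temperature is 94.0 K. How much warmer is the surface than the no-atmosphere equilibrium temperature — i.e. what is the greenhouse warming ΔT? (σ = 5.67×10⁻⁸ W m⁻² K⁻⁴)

S = 1366/9.58² = 14.88 W m⁻².
T_eq = [S(1−A)/(4σ)]^(1/4) = [14.88×0.77/(4×5.67×10⁻⁸)]^(1/4) = 84.3 K.
ΔT = T_surf − T_eq = 94 − 84.3.

ΔT ≈ 9.7 K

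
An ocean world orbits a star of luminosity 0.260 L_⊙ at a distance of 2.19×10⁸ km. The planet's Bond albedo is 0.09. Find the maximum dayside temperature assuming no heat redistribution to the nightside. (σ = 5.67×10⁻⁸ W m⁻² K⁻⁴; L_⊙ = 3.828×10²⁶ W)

T_ss ≈ 227 K

d = 2.19×10⁸ km = 2.19×10¹¹ m.
L = 0.260 × 3.828×10²⁶ = 9.95×10²⁵ W.
Flux: S = L/(4πd²) = 9.95×10²⁵/(4π×(2.19×10¹¹)²) = 165 W m⁻².
With no redistribution each surface element balances locally: S(1−A) = σT⁴.
T = [165 × 0.91 / 5.67×10⁻⁸]^(1/4) = (2.65×10⁹)^(1/4) = 227 K.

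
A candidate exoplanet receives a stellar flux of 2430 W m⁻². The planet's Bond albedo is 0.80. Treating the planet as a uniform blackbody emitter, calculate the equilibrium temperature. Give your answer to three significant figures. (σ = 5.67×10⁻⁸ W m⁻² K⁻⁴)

T_eq ≈ 215 K

Energy balance: absorbed = emitted ⇒ πR²·S(1−A) = 4πR²·σT_eq⁴, so T_eq⁴ = S(1−A)/(4σ).
T_eq = [2430 × 0.20 / (4 × 5.67×10⁻⁸)]^(1/4) = (2.14×10⁹)^(1/4) = 215 K.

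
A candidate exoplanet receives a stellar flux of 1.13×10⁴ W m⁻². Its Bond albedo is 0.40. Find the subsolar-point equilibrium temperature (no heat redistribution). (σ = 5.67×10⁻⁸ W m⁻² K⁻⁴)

T_ss ≈ 588 K

At the subsolar point the surface absorbs S(1−A) and emits σT⁴ per unit area — no factor of 4, since only the local patch is in balance.
T = [1.13×10⁴ × 0.60 / 5.67×10⁻⁸]^(1/4) = (1.20×10¹¹)^(1/4) = 588 K.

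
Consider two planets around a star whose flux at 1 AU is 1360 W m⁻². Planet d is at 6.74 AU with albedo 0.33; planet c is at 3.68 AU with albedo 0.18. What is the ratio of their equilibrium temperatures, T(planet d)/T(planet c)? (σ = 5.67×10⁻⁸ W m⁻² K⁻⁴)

T_eq = [S₀(1−A)/(4σd²)]^(1/4), so T ∝ (1−A)^(1/4) / √d.
T₁ = [1360×0.67/(4×5.67×10⁻⁸×6.74²)]^(1/4) = 96.98 K.
T₂ = [1360×0.82/(4×5.67×10⁻⁸×3.68²)]^(1/4) = 138.04 K.

T₁/T₂ ≈ 0.703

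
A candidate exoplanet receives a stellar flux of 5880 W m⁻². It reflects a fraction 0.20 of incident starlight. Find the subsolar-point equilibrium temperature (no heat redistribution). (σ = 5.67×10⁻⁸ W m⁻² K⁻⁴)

T_ss ≈ 537 K

At the subsolar point the surface absorbs S(1−A) and emits σT⁴ per unit area — no factor of 4, since only the local patch is in balance.
T = [5880 × 0.80 / 5.67×10⁻⁸]^(1/4) = (8.30×10¹⁰)^(1/4) = 537 K.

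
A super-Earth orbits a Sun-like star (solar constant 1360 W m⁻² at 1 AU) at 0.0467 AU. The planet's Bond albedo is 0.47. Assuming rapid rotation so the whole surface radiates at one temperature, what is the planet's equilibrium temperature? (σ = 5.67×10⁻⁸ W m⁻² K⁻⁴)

Flux at 0.0467 AU: S = 1360/0.0467² = 6.24×10⁵ W m⁻².
Energy balance: absorbed = emitted ⇒ πR²·S(1−A) = 4πR²·σT_eq⁴, so T_eq⁴ = S(1−A)/(4σ).
T_eq = [6.24×10⁵ × 0.53 / (4 × 5.67×10⁻⁸)]^(1/4) = (1.46×10¹²)^(1/4) = 1100 K.

T_eq ≈ 1100 K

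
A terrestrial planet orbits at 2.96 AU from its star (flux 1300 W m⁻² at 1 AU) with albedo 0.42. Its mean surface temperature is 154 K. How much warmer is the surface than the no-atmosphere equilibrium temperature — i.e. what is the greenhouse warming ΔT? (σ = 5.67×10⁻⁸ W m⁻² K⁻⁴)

S = 1300/2.96² = 148.4 W m⁻².
T_eq = [S(1−A)/(4σ)]^(1/4) = [148.4×0.58/(4×5.67×10⁻⁸)]^(1/4) = 139.6 K.
ΔT = T_surf − T_eq = 154 − 139.6.

ΔT ≈ 14.4 K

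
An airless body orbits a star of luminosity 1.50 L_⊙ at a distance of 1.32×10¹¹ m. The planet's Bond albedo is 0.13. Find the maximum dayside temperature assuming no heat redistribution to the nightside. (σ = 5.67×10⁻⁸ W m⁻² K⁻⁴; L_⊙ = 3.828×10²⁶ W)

L = 1.50 × 3.828×10²⁶ = 5.74×10²⁶ W.
Flux: S = L/(4πd²) = 5.74×10²⁶/(4π×(1.32×10¹¹)²) = 2620 W m⁻².
With no redistribution each surface element balances locally: S(1−A) = σT⁴.
T = [2620 × 0.87 / 5.67×10⁻⁸]^(1/4) = (4.02×10¹⁰)^(1/4) = 448 K.

T_ss ≈ 448 K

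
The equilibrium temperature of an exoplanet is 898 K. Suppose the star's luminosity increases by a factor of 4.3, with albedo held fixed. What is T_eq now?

T_eq ∝ L^(1/4) · d^(−1/2).
T′ = 898 × 4.3^(1/4) = 1290 K.

T_eq ≈ 1290 K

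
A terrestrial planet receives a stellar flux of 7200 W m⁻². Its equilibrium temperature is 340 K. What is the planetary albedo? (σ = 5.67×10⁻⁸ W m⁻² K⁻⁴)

From T_eq⁴ = S(1−A)/(4σ): 1−A = 4σT_eq⁴/S.
1−A = 4 × 5.67×10⁻⁸ × (340)⁴ / 7200 = 0.421.

A ≈ 0.58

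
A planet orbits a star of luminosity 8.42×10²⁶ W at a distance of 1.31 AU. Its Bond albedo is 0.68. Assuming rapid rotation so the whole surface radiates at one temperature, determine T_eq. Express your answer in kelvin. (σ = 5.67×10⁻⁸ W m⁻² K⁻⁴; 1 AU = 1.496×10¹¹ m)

d = 1.31 AU = 1.96×10¹¹ m.
Flux: S = L/(4πd²) = 8.42×10²⁶/(4π×(1.96×10¹¹)²) = 1740 W m⁻².
Energy balance: absorbed = emitted ⇒ πR²·S(1−A) = 4πR²·σT_eq⁴, so T_eq⁴ = S(1−A)/(4σ).
T_eq = [1740 × 0.32 / (4 × 5.67×10⁻⁸)]^(1/4) = (2.46×10⁹)^(1/4) = 223 K.

T_eq ≈ 223 K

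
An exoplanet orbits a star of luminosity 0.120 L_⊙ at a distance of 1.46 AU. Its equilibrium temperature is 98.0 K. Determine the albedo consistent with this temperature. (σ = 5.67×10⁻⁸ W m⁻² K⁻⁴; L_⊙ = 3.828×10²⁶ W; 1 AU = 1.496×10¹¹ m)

A ≈ 0.73

d = 1.46 AU = 2.18×10¹¹ m.
L = 0.120 × 3.828×10²⁶ = 4.59×10²⁵ W.
Flux: S = L/(4πd²) = 4.59×10²⁵/(4π×(2.18×10¹¹)²) = 76.6 W m⁻².
From T_eq⁴ = S(1−A)/(4σ): 1−A = 4σT_eq⁴/S.
1−A = 4 × 5.67×10⁻⁸ × (98.0)⁴ / 76.6 = 0.273.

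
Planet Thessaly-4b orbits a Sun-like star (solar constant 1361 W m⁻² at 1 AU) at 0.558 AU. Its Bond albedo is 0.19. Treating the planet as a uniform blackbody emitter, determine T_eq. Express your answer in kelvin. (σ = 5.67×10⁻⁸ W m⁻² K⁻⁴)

T_eq ≈ 353 K

Flux at 0.558 AU: S = 1361/0.558² = 4370 W m⁻².
Energy balance: absorbed = emitted ⇒ πR²·S(1−A) = 4πR²·σT_eq⁴, so T_eq⁴ = S(1−A)/(4σ).
T_eq = [4370 × 0.81 / (4 × 5.67×10⁻⁸)]^(1/4) = (1.56×10¹⁰)^(1/4) = 353 K.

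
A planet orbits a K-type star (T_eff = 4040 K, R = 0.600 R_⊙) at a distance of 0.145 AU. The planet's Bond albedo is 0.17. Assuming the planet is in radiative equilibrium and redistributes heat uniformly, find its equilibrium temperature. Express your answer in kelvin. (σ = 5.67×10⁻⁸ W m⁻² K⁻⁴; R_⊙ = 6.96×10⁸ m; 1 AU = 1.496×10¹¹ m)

T_eq ≈ 378 K

R_⋆ = 0.600 × 6.96×10⁸ = 4.18×10⁸ m.
d = 0.145 AU = 2.17×10¹⁰ m.
L = 4πR_⋆²σT_⋆⁴ = 4π(4.18×10⁸)² × 5.67×10⁻⁸ × (4040)⁴ = 3.31×10²⁵ W.
S = L/(4πd²) = 5600 W m⁻².
Energy balance: absorbed = emitted ⇒ πR²·S(1−A) = 4πR²·σT_eq⁴, so T_eq⁴ = S(1−A)/(4σ).
T_eq = [5600 × 0.83 / (4 × 5.67×10⁻⁸)]^(1/4) = (2.05×10¹⁰)^(1/4) = 378 K.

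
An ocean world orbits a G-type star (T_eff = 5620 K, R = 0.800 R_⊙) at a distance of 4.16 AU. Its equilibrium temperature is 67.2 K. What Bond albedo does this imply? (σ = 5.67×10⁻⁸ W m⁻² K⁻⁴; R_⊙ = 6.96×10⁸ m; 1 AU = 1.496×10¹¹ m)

A ≈ 0.90

R_⋆ = 0.800 × 6.96×10⁸ = 5.57×10⁸ m.
d = 4.16 AU = 6.22×10¹¹ m.
L = 4πR_⋆²σT_⋆⁴ = 4π(5.57×10⁸)² × 5.67×10⁻⁸ × (5620)⁴ = 2.20×10²⁶ W.
S = L/(4πd²) = 45.3 W m⁻².
From T_eq⁴ = S(1−A)/(4σ): 1−A = 4σT_eq⁴/S.
1−A = 4 × 5.67×10⁻⁸ × (67.2)⁴ / 45.3 = 0.102.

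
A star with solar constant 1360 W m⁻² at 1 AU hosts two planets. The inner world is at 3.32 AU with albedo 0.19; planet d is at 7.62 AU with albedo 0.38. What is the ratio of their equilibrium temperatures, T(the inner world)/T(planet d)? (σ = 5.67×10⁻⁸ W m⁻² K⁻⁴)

T_eq = [S₀(1−A)/(4σd²)]^(1/4), so T ∝ (1−A)^(1/4) / √d.
T₁ = [1360×0.81/(4×5.67×10⁻⁸×3.32²)]^(1/4) = 144.89 K.
T₂ = [1360×0.62/(4×5.67×10⁻⁸×7.62²)]^(1/4) = 89.45 K.

T₁/T₂ ≈ 1.620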